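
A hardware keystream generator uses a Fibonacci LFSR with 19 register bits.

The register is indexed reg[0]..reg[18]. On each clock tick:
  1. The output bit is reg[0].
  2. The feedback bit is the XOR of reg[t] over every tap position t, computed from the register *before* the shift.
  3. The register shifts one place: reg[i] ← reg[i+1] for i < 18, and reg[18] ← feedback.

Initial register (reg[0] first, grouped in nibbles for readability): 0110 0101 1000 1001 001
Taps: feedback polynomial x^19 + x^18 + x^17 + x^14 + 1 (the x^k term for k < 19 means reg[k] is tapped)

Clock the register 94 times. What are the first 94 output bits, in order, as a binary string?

tick  register→output (feedback)
  0  0110010110001001001→0 (1)
  1  1100101100010010011→1 (0)
  2  1001011000100100110→1 (0)
  3  0010110001001001100→0 (0)
  4  0101100010010011000→0 (1)
  5  1011000100100110001→1 (1)
  6  0110001001001100011→0 (0)
  7  1100010010011000110→1 (0)
  8  1000100100110001100→1 (1)
  9  0001001001100011001→0 (0)
 10  0010010011000110010→0 (0)
 11  0100100110001100100→0 (0)
 12  1001001100011001000→1 (1)
 13  0010011000110010001→0 (0)
 14  0100110001100100010→0 (1)
 15  1001100011001000101→1 (0)
 16  0011000110010001010→0 (1)
 17  0110001100100010101→0 (0)
 18  1100011001000101010→1 (0)
 19  1000110010001010100→1 (0)
 20  0001100100010101000→0 (0)
 21  0011001000101010000→0 (1)
 22  0110010001010100001→0 (1)
 23  1100100010101000011→1 (1)
 24  1001000101010000111→1 (1)
 25  0010001010100001111→0 (0)
 26  0100010101000011110→0 (0)
 27  1000101010000111100→1 (0)
 28  0001010100001111000→0 (1)
 29  0010101000011110001→0 (0)
 30  0101010000111100010→0 (1)
 31  1010100001111000101→1 (0)
 32  0101000011110001010→0 (1)
 33  1010000111100010101→1 (1)
 34  0100001111000101011→0 (0)
 35  1000011110001010110→1 (1)
 36  0000111100010101101→0 (1)
 37  0001111000101011011→0 (1)
 38  0011110001010110111→0 (1)
 39  0111100010101101111→0 (0)
 40  1111000101011011110→1 (1)
 41  1110001010110111101→1 (1)
 42  1100010101101111011→1 (0)
 43  1000101011011110110→1 (1)
 44  0001010110111101101→0 (1)
 45  0010101101111011011→0 (1)
 46  0101011011110110111→0 (1)
 47  1010110111101101111→1 (1)
 48  0101101111011011111→0 (1)
 49  1011011110110111111→1 (0)
 50  0110111101101111110→0 (0)
 51  1101111011011111100→1 (0)
 52  1011110110111111000→1 (0)
 53  0111101101111110000→0 (1)
 54  1111011011111100001→1 (0)
 55  1110110111111000010→1 (0)
 56  1101101111110000100→1 (1)
 57  1011011111100001001→1 (0)
 58  0110111111000010010→0 (0)
 59  1101111110000100100→1 (1)
 60  1011111100001001001→1 (0)
 61  0111111000010010010→0 (0)
 62  1111110000100100100→1 (1)
 63  1111100001001001001→1 (0)
 64  1111000010010010010→1 (1)
 65  1110000100100100101→1 (0)
 66  1100001001001001010→1 (0)
 67  1000010010010010100→1 (0)
 68  0000100100100101000→0 (0)
 69  0001001001001010000→0 (1)
 70  0010010010010100001→0 (1)
 71  0100100100101000011→0 (0)
 72  1001001001010000110→1 (0)
 73  0010010010100001100→0 (0)
 74  0100100101000011000→0 (1)
 75  1001001010000110001→1 (1)
 76  0010010100001100011→0 (0)
 77  0100101000011000110→0 (1)
 78  1001010000110001101→1 (0)
 79  0010100001100011010→0 (0)
 80  0101000011000110100→0 (1)
 81  1010000110001101001→1 (0)
 82  0100001100011010010→0 (0)
 83  1000011000110100100→1 (1)
 84  0000110001101001001→0 (1)
 85  0001100011010010011→0 (1)
 86  0011000110100100111→0 (0)
 87  0110001101001001110→0 (1)
 88  1100011010010011101→1 (1)
 89  1000110100100111011→1 (0)
 90  0001101001001110110→0 (0)
 91  0011010010011101100→0 (0)
 92  0110100100111011000→0 (1)
 93  1101001001110110001→1 (1)

0110010110001001001100011001000101010000111100010101101111011011111100001001001001010000110001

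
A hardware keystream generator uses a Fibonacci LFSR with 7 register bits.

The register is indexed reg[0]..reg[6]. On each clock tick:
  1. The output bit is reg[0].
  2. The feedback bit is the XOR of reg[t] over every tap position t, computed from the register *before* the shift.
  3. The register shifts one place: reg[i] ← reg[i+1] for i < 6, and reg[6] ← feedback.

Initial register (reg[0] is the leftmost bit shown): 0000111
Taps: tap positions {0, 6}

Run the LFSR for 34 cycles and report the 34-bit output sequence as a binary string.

0000111111101010100110011101110100

k : reg_k → out_k, fb_k
0: 0000111 → 0, fb=1
1: 0001111 → 0, fb=1
2: 0011111 → 0, fb=1
3: 0111111 → 0, fb=1
4: 1111111 → 1, fb=0
5: 1111110 → 1, fb=1
6: 1111101 → 1, fb=0
7: 1111010 → 1, fb=1
8: 1110101 → 1, fb=0
9: 1101010 → 1, fb=1
10: 1010101 → 1, fb=0
11: 0101010 → 0, fb=0
12: 1010100 → 1, fb=1
13: 0101001 → 0, fb=1
14: 1010011 → 1, fb=0
15: 0100110 → 0, fb=0
16: 1001100 → 1, fb=1
17: 0011001 → 0, fb=1
18: 0110011 → 0, fb=1
19: 1100111 → 1, fb=0
20: 1001110 → 1, fb=1
21: 0011101 → 0, fb=1
22: 0111011 → 0, fb=1
23: 1110111 → 1, fb=0
24: 1101110 → 1, fb=1
25: 1011101 → 1, fb=0
26: 0111010 → 0, fb=0
27: 1110100 → 1, fb=1
28: 1101001 → 1, fb=0
29: 1010010 → 1, fb=1
30: 0100101 → 0, fb=1
31: 1001011 → 1, fb=0
32: 0010110 → 0, fb=0
33: 0101100 → 0, fb=0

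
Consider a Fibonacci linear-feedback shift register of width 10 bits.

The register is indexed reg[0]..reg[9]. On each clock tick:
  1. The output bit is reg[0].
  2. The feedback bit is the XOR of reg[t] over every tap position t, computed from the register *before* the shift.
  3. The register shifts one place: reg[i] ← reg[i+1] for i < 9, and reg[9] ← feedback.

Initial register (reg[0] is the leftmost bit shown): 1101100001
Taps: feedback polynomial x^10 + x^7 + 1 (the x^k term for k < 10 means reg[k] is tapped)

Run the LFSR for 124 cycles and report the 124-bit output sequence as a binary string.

k : reg_k → out_k, fb_k
0: 1101100001 → 1, fb=1
1: 1011000011 → 1, fb=1
2: 0110000111 → 0, fb=1
3: 1100001111 → 1, fb=0
4: 1000011110 → 1, fb=0
5: 0000111100 → 0, fb=1
6: 0001111001 → 0, fb=0
7: 0011110010 → 0, fb=0
8: 0111100100 → 0, fb=1
9: 1111001001 → 1, fb=1
10: 1110010011 → 1, fb=1
11: 1100100111 → 1, fb=0
12: 1001001110 → 1, fb=0
13: 0010011100 → 0, fb=1
14: 0100111001 → 0, fb=0
15: 1001110010 → 1, fb=1
16: 0011100101 → 0, fb=1
17: 0111001011 → 0, fb=0
18: 1110010110 → 1, fb=0
19: 1100101100 → 1, fb=0
20: 1001011000 → 1, fb=1
21: 0010110001 → 0, fb=0
22: 0101100010 → 0, fb=0
23: 1011000100 → 1, fb=0
24: 0110001000 → 0, fb=0
25: 1100010000 → 1, fb=1
26: 1000100001 → 1, fb=1
27: 0001000011 → 0, fb=0
28: 0010000110 → 0, fb=1
29: 0100001101 → 0, fb=1
30: 1000011011 → 1, fb=1
31: 0000110111 → 0, fb=1
32: 0001101111 → 0, fb=1
33: 0011011111 → 0, fb=1
34: 0110111111 → 0, fb=1
35: 1101111111 → 1, fb=0
36: 1011111110 → 1, fb=0
37: 0111111100 → 0, fb=1
38: 1111111001 → 1, fb=1
39: 1111110011 → 1, fb=1
40: 1111100111 → 1, fb=0
41: 1111001110 → 1, fb=0
42: 1110011100 → 1, fb=0
43: 1100111000 → 1, fb=1
44: 1001110001 → 1, fb=1
45: 0011100011 → 0, fb=0
46: 0111000110 → 0, fb=1
47: 1110001101 → 1, fb=0
48: 1100011010 → 1, fb=1
49: 1000110101 → 1, fb=0
50: 0001101010 → 0, fb=0
51: 0011010100 → 0, fb=1
52: 0110101001 → 0, fb=0
53: 1101010010 → 1, fb=1
54: 1010100101 → 1, fb=0
55: 0101001010 → 0, fb=0
56: 1010010100 → 1, fb=0
57: 0100101000 → 0, fb=0
58: 1001010000 → 1, fb=1
59: 0010100001 → 0, fb=0
60: 0101000010 → 0, fb=0
61: 1010000100 → 1, fb=0
62: 0100001000 → 0, fb=0
63: 1000010000 → 1, fb=1
64: 0000100001 → 0, fb=0
65: 0001000010 → 0, fb=0
66: 0010000100 → 0, fb=1
67: 0100001001 → 0, fb=0
68: 1000010010 → 1, fb=1
69: 0000100101 → 0, fb=1
70: 0001001011 → 0, fb=0
71: 0010010110 → 0, fb=1
72: 0100101101 → 0, fb=1
73: 1001011011 → 1, fb=1
74: 0010110111 → 0, fb=1
75: 0101101111 → 0, fb=1
76: 1011011111 → 1, fb=0
77: 0110111110 → 0, fb=1
78: 1101111101 → 1, fb=0
79: 1011111010 → 1, fb=1
80: 0111110101 → 0, fb=1
81: 1111101011 → 1, fb=1
82: 1111010111 → 1, fb=0
83: 1110101110 → 1, fb=0
84: 1101011100 → 1, fb=0
85: 1010111000 → 1, fb=1
86: 0101110001 → 0, fb=0
87: 1011100010 → 1, fb=1
88: 0111000101 → 0, fb=1
89: 1110001011 → 1, fb=1
90: 1100010111 → 1, fb=0
91: 1000101110 → 1, fb=0
92: 0001011100 → 0, fb=1
93: 0010111001 → 0, fb=0
94: 0101110010 → 0, fb=0
95: 1011100100 → 1, fb=0
96: 0111001000 → 0, fb=0
97: 1110010000 → 1, fb=1
98: 1100100001 → 1, fb=1
99: 1001000011 → 1, fb=1
100: 0010000111 → 0, fb=1
101: 0100001111 → 0, fb=1
102: 1000011111 → 1, fb=0
103: 0000111110 → 0, fb=1
104: 0001111101 → 0, fb=1
105: 0011111011 → 0, fb=0
106: 0111110110 → 0, fb=1
107: 1111101101 → 1, fb=0
108: 1111011010 → 1, fb=1
109: 1110110101 → 1, fb=0
110: 1101101010 → 1, fb=1
111: 1011010101 → 1, fb=0
112: 0110101010 → 0, fb=0
113: 1101010100 → 1, fb=0
114: 1010101000 → 1, fb=1
115: 0101010001 → 0, fb=0
116: 1010100010 → 1, fb=1
117: 0101000101 → 0, fb=1
118: 1010001011 → 1, fb=1
119: 0100010111 → 0, fb=1
120: 1000101111 → 1, fb=0
121: 0001011110 → 0, fb=1
122: 0010111101 → 0, fb=1
123: 0101111011 → 0, fb=0

1101100001111001001110010110001000011011111110011100011010100101000010000100101101111101011100010111001000011111011010101000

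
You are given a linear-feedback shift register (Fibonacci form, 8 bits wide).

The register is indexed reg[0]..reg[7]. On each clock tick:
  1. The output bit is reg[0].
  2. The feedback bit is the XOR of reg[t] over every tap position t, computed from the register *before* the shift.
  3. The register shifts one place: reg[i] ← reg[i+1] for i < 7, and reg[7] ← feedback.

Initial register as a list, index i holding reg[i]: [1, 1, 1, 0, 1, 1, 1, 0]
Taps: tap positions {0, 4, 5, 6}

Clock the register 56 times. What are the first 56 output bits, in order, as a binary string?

k : reg_k → out_k, fb_k
0: 11101110 → 1, fb=0
1: 11011100 → 1, fb=1
2: 10111001 → 1, fb=0
3: 01110010 → 0, fb=1
4: 11100101 → 1, fb=0
5: 11001010 → 1, fb=1
6: 10010101 → 1, fb=0
7: 00101010 → 0, fb=0
8: 01010100 → 0, fb=1
9: 10101001 → 1, fb=0
10: 01010010 → 0, fb=1
11: 10100101 → 1, fb=0
12: 01001010 → 0, fb=0
13: 10010100 → 1, fb=0
14: 00101000 → 0, fb=1
15: 01010001 → 0, fb=0
16: 10100010 → 1, fb=0
17: 01000100 → 0, fb=1
18: 10001001 → 1, fb=0
19: 00010010 → 0, fb=1
20: 00100101 → 0, fb=1
21: 01001011 → 0, fb=0
22: 10010110 → 1, fb=1
23: 00101101 → 0, fb=0
24: 01011010 → 0, fb=0
25: 10110100 → 1, fb=0
26: 01101000 → 0, fb=1
27: 11010001 → 1, fb=1
28: 10100011 → 1, fb=0
29: 01000110 → 0, fb=0
30: 10001100 → 1, fb=1
31: 00011001 → 0, fb=1
32: 00110011 → 0, fb=1
33: 01100111 → 0, fb=0
34: 11001110 → 1, fb=0
35: 10011100 → 1, fb=1
36: 00111001 → 0, fb=1
37: 01110011 → 0, fb=1
38: 11100111 → 1, fb=1
39: 11001111 → 1, fb=0
40: 10011110 → 1, fb=0
41: 00111100 → 0, fb=0
42: 01111000 → 0, fb=1
43: 11110001 → 1, fb=1
44: 11100011 → 1, fb=0
45: 11000110 → 1, fb=1
46: 10001101 → 1, fb=1
47: 00011011 → 0, fb=0
48: 00110110 → 0, fb=0
49: 01101100 → 0, fb=0
50: 11011000 → 1, fb=0
51: 10110000 → 1, fb=1
52: 01100001 → 0, fb=0
53: 11000010 → 1, fb=0
54: 10000100 → 1, fb=0
55: 00001000 → 0, fb=1

11101110010101001010001001011010001100111001111000110110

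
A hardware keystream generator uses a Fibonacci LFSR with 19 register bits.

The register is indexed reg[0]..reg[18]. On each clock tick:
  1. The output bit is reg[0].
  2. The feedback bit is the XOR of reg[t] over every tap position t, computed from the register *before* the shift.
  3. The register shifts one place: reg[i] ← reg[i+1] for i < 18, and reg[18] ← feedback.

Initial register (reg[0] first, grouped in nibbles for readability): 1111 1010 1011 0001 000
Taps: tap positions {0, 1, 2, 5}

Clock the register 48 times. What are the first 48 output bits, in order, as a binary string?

111110101011000100010110011001101011010111111100

k : reg_k → out_k, fb_k
0: 1111101010110001000 → 1, fb=1
1: 1111010101100010001 → 1, fb=0
2: 1110101011000100010 → 1, fb=1
3: 1101010110001000101 → 1, fb=1
4: 1010101100010001011 → 1, fb=0
5: 0101011000100010110 → 0, fb=0
6: 1010110001000101100 → 1, fb=1
7: 0101100010001011001 → 0, fb=1
8: 1011000100010110011 → 1, fb=0
9: 0110001000101100110 → 0, fb=0
10: 1100010001011001100 → 1, fb=1
11: 1000100010110011001 → 1, fb=1
12: 0001000101100110011 → 0, fb=0
13: 0010001011001100110 → 0, fb=1
14: 0100010110011001101 → 0, fb=0
15: 1000101100110011010 → 1, fb=1
16: 0001011001100110101 → 0, fb=1
17: 0010110011001101011 → 0, fb=0
18: 0101100110011010110 → 0, fb=1
19: 1011001100110101101 → 1, fb=0
20: 0110011001101011010 → 0, fb=1
21: 1100110011010110101 → 1, fb=1
22: 1001100110101101011 → 1, fb=1
23: 0011001101011010111 → 0, fb=1
24: 0110011010110101111 → 0, fb=1
25: 1100110101101011111 → 1, fb=1
26: 1001101011010111111 → 1, fb=1
27: 0011010110101111111 → 0, fb=0
28: 0110101101011111110 → 0, fb=0
29: 1101011010111111100 → 1, fb=1
30: 1010110101111111001 → 1, fb=1
31: 0101101011111110011 → 0, fb=1
32: 1011010111111100111 → 1, fb=1
33: 0110101111111001111 → 0, fb=0
34: 1101011111110011110 → 1, fb=1
35: 1010111111100111101 → 1, fb=1
36: 0101111111001111011 → 0, fb=0
37: 1011111110011110110 → 1, fb=1
38: 0111111100111101101 → 0, fb=1
39: 1111111001111011011 → 1, fb=0
40: 1111110011110110110 → 1, fb=0
41: 1111100111101101100 → 1, fb=1
42: 1111001111011011001 → 1, fb=1
43: 1110011110110110011 → 1, fb=0
44: 1100111101101100110 → 1, fb=1
45: 1001111011011001101 → 1, fb=0
46: 0011110110110011010 → 0, fb=0
47: 0111101101100110100 → 0, fb=0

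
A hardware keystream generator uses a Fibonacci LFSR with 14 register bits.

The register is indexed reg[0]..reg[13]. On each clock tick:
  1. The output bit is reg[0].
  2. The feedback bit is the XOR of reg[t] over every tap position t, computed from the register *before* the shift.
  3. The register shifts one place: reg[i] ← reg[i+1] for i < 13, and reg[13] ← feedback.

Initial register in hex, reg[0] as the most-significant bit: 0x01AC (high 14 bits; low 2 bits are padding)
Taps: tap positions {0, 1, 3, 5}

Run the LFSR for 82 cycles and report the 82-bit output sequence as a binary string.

0000000110101100111010000011110111111000010110110000010101010110001111100011000111

k : reg_k → out_k, fb_k
0: 00000001101011 → 0, fb=0
1: 00000011010110 → 0, fb=0
2: 00000110101100 → 0, fb=1
3: 00001101011001 → 0, fb=1
4: 00011010110011 → 0, fb=1
5: 00110101100111 → 0, fb=0
6: 01101011001110 → 0, fb=1
7: 11010110011101 → 1, fb=0
8: 10101100111010 → 1, fb=0
9: 01011001110100 → 0, fb=0
10: 10110011101000 → 1, fb=0
11: 01100111010000 → 0, fb=0
12: 11001110100000 → 1, fb=1
13: 10011101000001 → 1, fb=1
14: 00111010000011 → 0, fb=1
15: 01110100000111 → 0, fb=1
16: 11101000001111 → 1, fb=0
17: 11010000011110 → 1, fb=1
18: 10100000111101 → 1, fb=1
19: 01000001111011 → 0, fb=1
20: 10000011110111 → 1, fb=1
21: 00000111101111 → 0, fb=1
22: 00001111011111 → 0, fb=1
23: 00011110111111 → 0, fb=0
24: 00111101111110 → 0, fb=0
25: 01111011111100 → 0, fb=0
26: 11110111111000 → 1, fb=0
27: 11101111110000 → 1, fb=1
28: 11011111100001 → 1, fb=0
29: 10111111000010 → 1, fb=1
30: 01111110000101 → 0, fb=1
31: 11111100001011 → 1, fb=0
32: 11111000010110 → 1, fb=1
33: 11110000101101 → 1, fb=1
34: 11100001011011 → 1, fb=0
35: 11000010110110 → 1, fb=0
36: 10000101101100 → 1, fb=0
37: 00001011011000 → 0, fb=0
38: 00010110110000 → 0, fb=0
39: 00101101100000 → 0, fb=1
40: 01011011000001 → 0, fb=0
41: 10110110000010 → 1, fb=1
42: 01101100000101 → 0, fb=0
43: 11011000001010 → 1, fb=1
44: 10110000010101 → 1, fb=0
45: 01100000101010 → 0, fb=1
46: 11000001010101 → 1, fb=0
47: 10000010101010 → 1, fb=1
48: 00000101010101 → 0, fb=1
49: 00001010101011 → 0, fb=0
50: 00010101010110 → 0, fb=0
51: 00101010101100 → 0, fb=0
52: 01010101011000 → 0, fb=1
53: 10101010110001 → 1, fb=1
54: 01010101100011 → 0, fb=1
55: 10101011000111 → 1, fb=1
56: 01010110001111 → 0, fb=1
57: 10101100011111 → 1, fb=0
58: 01011000111110 → 0, fb=0
59: 10110001111100 → 1, fb=0
60: 01100011111000 → 0, fb=1
61: 11000111110001 → 1, fb=1
62: 10001111100011 → 1, fb=0
63: 00011111000110 → 0, fb=0
64: 00111110001100 → 0, fb=0
65: 01111100011000 → 0, fb=1
66: 11111000110001 → 1, fb=1
67: 11110001100011 → 1, fb=1
68: 11100011000111 → 1, fb=0
69: 11000110001110 → 1, fb=1
70: 10001100011101 → 1, fb=0
71: 00011000111010 → 0, fb=1
72: 00110001110101 → 0, fb=1
73: 01100011101011 → 0, fb=1
74: 11000111010111 → 1, fb=1
75: 10001110101111 → 1, fb=0
76: 00011101011110 → 0, fb=0
77: 00111010111100 → 0, fb=1
78: 01110101111001 → 0, fb=1
79: 11101011110011 → 1, fb=0
80: 11010111100110 → 1, fb=0
81: 10101111001100 → 1, fb=0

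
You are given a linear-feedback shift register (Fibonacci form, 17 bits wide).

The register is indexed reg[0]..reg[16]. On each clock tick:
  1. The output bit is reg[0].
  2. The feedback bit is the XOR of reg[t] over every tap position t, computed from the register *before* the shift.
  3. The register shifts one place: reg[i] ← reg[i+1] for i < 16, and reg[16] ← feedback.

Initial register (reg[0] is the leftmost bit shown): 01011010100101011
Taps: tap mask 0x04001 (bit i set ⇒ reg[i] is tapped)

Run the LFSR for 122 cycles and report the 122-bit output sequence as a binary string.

01011010100101011001111010011001111100010110000011100100001101101010011011000011001101011101101011000010101110100010010111

tick  register→output (feedback)
  0  01011010100101011→0 (0)
  1  10110101001010110→1 (0)
  2  01101010010101100→0 (1)
  3  11010100101011001→1 (1)
  4  10101001010110011→1 (1)
  5  01010010101100111→0 (1)
  6  10100101011001111→1 (0)
  7  01001010110011110→0 (1)
  8  10010101100111101→1 (0)
  9  00101011001111010→0 (0)
 10  01010110011110100→0 (1)
 11  10101100111101001→1 (1)
 12  01011001111010011→0 (0)
 13  10110011110100110→1 (0)
 14  01100111101001100→0 (1)
 15  11001111010011001→1 (1)
 16  10011110100110011→1 (1)
 17  00111101001100111→0 (1)
 18  01111010011001111→0 (1)
 19  11110100110011111→1 (0)
 20  11101001100111110→1 (0)
 21  11010011001111100→1 (0)
 22  10100110011111000→1 (1)
 23  01001100111110001→0 (0)
 24  10011001111100010→1 (1)
 25  00110011111000101→0 (1)
 26  01100111110001011→0 (0)
 27  11001111100010110→1 (0)
 28  10011111000101100→1 (0)
 29  00111110001011000→0 (0)
 30  01111100010110000→0 (0)
 31  11111000101100000→1 (1)
 32  11110001011000001→1 (1)
 33  11100010110000011→1 (1)
 34  11000101100000111→1 (0)
 35  10001011000001110→1 (0)
 36  00010110000011100→0 (1)
 37  00101100000111001→0 (0)
 38  01011000001110010→0 (0)
 39  10110000011100100→1 (0)
 40  01100000111001000→0 (0)
 41  11000001110010000→1 (1)
 42  10000011100100001→1 (1)
 43  00000111001000011→0 (0)
 44  00001110010000110→0 (1)
 45  00011100100001101→0 (1)
 46  00111001000011011→0 (0)
 47  01110010000110110→0 (1)
 48  11100100001101101→1 (0)
 49  11001000011011010→1 (1)
 50  10010000110110101→1 (0)
 51  00100001101101010→0 (0)
 52  01000011011010100→0 (1)
 53  10000110110101001→1 (1)
 54  00001101101010011→0 (0)
 55  00011011010100110→0 (1)
 56  00110110101001101→0 (1)
 57  01101101010011011→0 (0)
 58  11011010100110110→1 (0)
 59  10110101001101100→1 (0)
 60  01101010011011000→0 (0)
 61  11010100110110000→1 (1)
 62  10101001101100001→1 (1)
 63  01010011011000011→0 (0)
 64  10100110110000110→1 (0)
 65  01001101100001100→0 (1)
 66  10011011000011001→1 (1)
 67  00110110000110011→0 (0)
 68  01101100001100110→0 (1)
 69  11011000011001101→1 (0)
 70  10110000110011010→1 (1)
 71  01100001100110101→0 (1)
 72  11000011001101011→1 (1)
 73  10000110011010111→1 (0)
 74  00001100110101110→0 (1)
 75  00011001101011101→0 (1)
 76  00110011010111011→0 (0)
 77  01100110101110110→0 (1)
 78  11001101011101101→1 (0)
 79  10011010111011010→1 (1)
 80  00110101110110101→0 (1)
 81  01101011101101011→0 (0)
 82  11010111011010110→1 (0)
 83  10101110110101100→1 (0)
 84  01011101101011000→0 (0)
 85  10111011010110000→1 (1)
 86  01110110101100001→0 (0)
 87  11101101011000010→1 (1)
 88  11011010110000101→1 (0)
 89  10110101100001010→1 (1)
 90  01101011000010101→0 (1)
 91  11010110000101011→1 (1)
 92  10101100001010111→1 (0)
 93  01011000010101110→0 (1)
 94  10110000101011101→1 (0)
 95  01100001010111010→0 (0)
 96  11000010101110100→1 (0)
 97  10000101011101000→1 (1)
 98  00001010111010001→0 (0)
 99  00010101110100010→0 (0)
100  00101011101000100→0 (1)
101  01010111010001001→0 (0)
102  10101110100010010→1 (1)
103  01011101000100101→0 (1)
104  10111010001001011→1 (1)
105  01110100010010111→0 (1)
106  11101000100101111→1 (0)
107  11010001001011110→1 (0)
108  10100010010111100→1 (0)
109  01000100101111000→0 (0)
110  10001001011110000→1 (1)
111  00010010111100001→0 (0)
112  00100101111000010→0 (0)
113  01001011110000100→0 (1)
114  10010111100001001→1 (1)
115  00101111000010011→0 (0)
116  01011110000100110→0 (1)
117  10111100001001101→1 (0)
118  01111000010011010→0 (0)
119  11110000100110100→1 (0)
120  11100001001101000→1 (1)
121  11000010011010001→1 (1)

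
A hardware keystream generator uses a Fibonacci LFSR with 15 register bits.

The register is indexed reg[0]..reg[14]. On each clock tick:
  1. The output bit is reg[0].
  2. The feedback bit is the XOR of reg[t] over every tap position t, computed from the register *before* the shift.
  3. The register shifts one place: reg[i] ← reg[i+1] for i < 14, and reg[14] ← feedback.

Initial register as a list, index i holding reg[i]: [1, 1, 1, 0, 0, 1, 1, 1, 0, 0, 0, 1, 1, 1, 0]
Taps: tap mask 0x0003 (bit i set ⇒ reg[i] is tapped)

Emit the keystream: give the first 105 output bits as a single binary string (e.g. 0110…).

111001110001110001010010010010011110110110110100011011011011100101101101100101110110110101110011011011110

k : reg_k → out_k, fb_k
0: 111001110001110 → 1, fb=0
1: 110011100011100 → 1, fb=0
2: 100111000111000 → 1, fb=1
3: 001110001110001 → 0, fb=0
4: 011100011100010 → 0, fb=1
5: 111000111000101 → 1, fb=0
6: 110001110001010 → 1, fb=0
7: 100011100010100 → 1, fb=1
8: 000111000101001 → 0, fb=0
9: 001110001010010 → 0, fb=0
10: 011100010100100 → 0, fb=1
11: 111000101001001 → 1, fb=0
12: 110001010010010 → 1, fb=0
13: 100010100100100 → 1, fb=1
14: 000101001001001 → 0, fb=0
15: 001010010010010 → 0, fb=0
16: 010100100100100 → 0, fb=1
17: 101001001001001 → 1, fb=1
18: 010010010010011 → 0, fb=1
19: 100100100100111 → 1, fb=1
20: 001001001001111 → 0, fb=0
21: 010010010011110 → 0, fb=1
22: 100100100111101 → 1, fb=1
23: 001001001111011 → 0, fb=0
24: 010010011110110 → 0, fb=1
25: 100100111101101 → 1, fb=1
26: 001001111011011 → 0, fb=0
27: 010011110110110 → 0, fb=1
28: 100111101101101 → 1, fb=1
29: 001111011011011 → 0, fb=0
30: 011110110110110 → 0, fb=1
31: 111101101101101 → 1, fb=0
32: 111011011011010 → 1, fb=0
33: 110110110110100 → 1, fb=0
34: 101101101101000 → 1, fb=1
35: 011011011010001 → 0, fb=1
36: 110110110100011 → 1, fb=0
37: 101101101000110 → 1, fb=1
38: 011011010001101 → 0, fb=1
39: 110110100011011 → 1, fb=0
40: 101101000110110 → 1, fb=1
41: 011010001101101 → 0, fb=1
42: 110100011011011 → 1, fb=0
43: 101000110110110 → 1, fb=1
44: 010001101101101 → 0, fb=1
45: 100011011011011 → 1, fb=1
46: 000110110110111 → 0, fb=0
47: 001101101101110 → 0, fb=0
48: 011011011011100 → 0, fb=1
49: 110110110111001 → 1, fb=0
50: 101101101110010 → 1, fb=1
51: 011011011100101 → 0, fb=1
52: 110110111001011 → 1, fb=0
53: 101101110010110 → 1, fb=1
54: 011011100101101 → 0, fb=1
55: 110111001011011 → 1, fb=0
56: 101110010110110 → 1, fb=1
57: 011100101101101 → 0, fb=1
58: 111001011011011 → 1, fb=0
59: 110010110110110 → 1, fb=0
60: 100101101101100 → 1, fb=1
61: 001011011011001 → 0, fb=0
62: 010110110110010 → 0, fb=1
63: 101101101100101 → 1, fb=1
64: 011011011001011 → 0, fb=1
65: 110110110010111 → 1, fb=0
66: 101101100101110 → 1, fb=1
67: 011011001011101 → 0, fb=1
68: 110110010111011 → 1, fb=0
69: 101100101110110 → 1, fb=1
70: 011001011101101 → 0, fb=1
71: 110010111011011 → 1, fb=0
72: 100101110110110 → 1, fb=1
73: 001011101101101 → 0, fb=0
74: 010111011011010 → 0, fb=1
75: 101110110110101 → 1, fb=1
76: 011101101101011 → 0, fb=1
77: 111011011010111 → 1, fb=0
78: 110110110101110 → 1, fb=0
79: 101101101011100 → 1, fb=1
80: 011011010111001 → 0, fb=1
81: 110110101110011 → 1, fb=0
82: 101101011100110 → 1, fb=1
83: 011010111001101 → 0, fb=1
84: 110101110011011 → 1, fb=0
85: 101011100110110 → 1, fb=1
86: 010111001101101 → 0, fb=1
87: 101110011011011 → 1, fb=1
88: 011100110110111 → 0, fb=1
89: 111001101101111 → 1, fb=0
90: 110011011011110 → 1, fb=0
91: 100110110111100 → 1, fb=1
92: 001101101111001 → 0, fb=0
93: 011011011110010 → 0, fb=1
94: 110110111100101 → 1, fb=0
95: 101101111001010 → 1, fb=1
96: 011011110010101 → 0, fb=1
97: 110111100101011 → 1, fb=0
98: 101111001010110 → 1, fb=1
99: 011110010101101 → 0, fb=1
100: 111100101011011 → 1, fb=0
101: 111001010110110 → 1, fb=0
102: 110010101101100 → 1, fb=0
103: 100101011011000 → 1, fb=1
104: 001010110110001 → 0, fb=0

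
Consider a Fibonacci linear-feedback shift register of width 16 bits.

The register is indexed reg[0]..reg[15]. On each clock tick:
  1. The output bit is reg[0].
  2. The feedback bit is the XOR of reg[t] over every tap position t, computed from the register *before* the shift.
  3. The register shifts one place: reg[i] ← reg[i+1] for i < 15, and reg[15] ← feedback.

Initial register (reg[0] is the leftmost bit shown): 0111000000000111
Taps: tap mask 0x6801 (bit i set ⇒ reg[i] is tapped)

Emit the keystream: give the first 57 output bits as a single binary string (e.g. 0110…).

k : reg_k → out_k, fb_k
0: 0111000000000111 → 0, fb=0
1: 1110000000001110 → 1, fb=1
2: 1100000000011101 → 1, fb=1
3: 1000000000111011 → 1, fb=1
4: 0000000001110111 → 0, fb=1
5: 0000000011101111 → 0, fb=0
6: 0000000111011110 → 0, fb=1
7: 0000001110111101 → 0, fb=0
8: 0000011101111010 → 0, fb=0
9: 0000111011110100 → 0, fb=0
10: 0001110111101000 → 0, fb=0
11: 0011101111010000 → 0, fb=1
12: 0111011110100001 → 0, fb=0
13: 1110111101000010 → 1, fb=0
14: 1101111010000100 → 1, fb=0
15: 1011110100001000 → 1, fb=1
16: 0111101000010001 → 0, fb=1
17: 1111010000100011 → 1, fb=0
18: 1110100001000110 → 1, fb=1
19: 1101000010001101 → 1, fb=0
20: 1010000100011010 → 1, fb=1
21: 0100001000110101 → 0, fb=0
22: 1000010001101010 → 1, fb=0
23: 0000100011010100 → 0, fb=0
24: 0001000110101000 → 0, fb=0
25: 0010001101010000 → 0, fb=1
26: 0100011010100001 → 0, fb=0
27: 1000110101000010 → 1, fb=0
28: 0001101010000100 → 0, fb=1
29: 0011010100001001 → 0, fb=0
30: 0110101000010010 → 0, fb=0
31: 1101010000100100 → 1, fb=0
32: 1010100001001000 → 1, fb=1
33: 0101000010010001 → 0, fb=1
34: 1010000100100011 → 1, fb=0
35: 0100001001000110 → 0, fb=0
36: 1000010010001100 → 1, fb=0
37: 0000100100011000 → 0, fb=1
38: 0001001000110001 → 0, fb=1
39: 0010010001100011 → 0, fb=1
40: 0100100011000111 → 0, fb=0
41: 1001000110001110 → 1, fb=1
42: 0010001100011101 → 0, fb=0
43: 0100011000111010 → 0, fb=0
44: 1000110001110100 → 1, fb=1
45: 0001100011101001 → 0, fb=0
46: 0011000111010010 → 0, fb=0
47: 0110001110100100 → 0, fb=1
48: 1100011101001001 → 1, fb=1
49: 1000111010010011 → 1, fb=1
50: 0001110100100111 → 0, fb=0
51: 0011101001001110 → 0, fb=0
52: 0111010010011100 → 0, fb=0
53: 1110100100111000 → 1, fb=0
54: 1101001001110000 → 1, fb=0
55: 1010010011100000 → 1, fb=1
56: 0100100111000001 → 0, fb=0

011100000000011101111010000100011010100001001000110001110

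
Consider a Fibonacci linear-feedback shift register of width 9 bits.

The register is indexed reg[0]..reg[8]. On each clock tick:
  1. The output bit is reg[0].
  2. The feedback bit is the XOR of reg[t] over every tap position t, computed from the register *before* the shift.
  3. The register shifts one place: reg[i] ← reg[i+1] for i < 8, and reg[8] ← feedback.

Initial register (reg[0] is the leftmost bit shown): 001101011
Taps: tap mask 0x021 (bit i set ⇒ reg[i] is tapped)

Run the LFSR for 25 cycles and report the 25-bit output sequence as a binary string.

0011010111000110100010111

tick  register→output (feedback)
  0  001101011→0 (1)
  1  011010111→0 (0)
  2  110101110→1 (0)
  3  101011100→1 (0)
  4  010111000→0 (1)
  5  101110001→1 (1)
  6  011100011→0 (0)
  7  111000110→1 (1)
  8  110001101→1 (0)
  9  100011010→1 (0)
 10  000110100→0 (0)
 11  001101000→0 (1)
 12  011010001→0 (0)
 13  110100010→1 (1)
 14  101000101→1 (1)
 15  010001011→0 (1)
 16  100010111→1 (1)
 17  000101111→0 (1)
 18  001011111→0 (1)
 19  010111111→0 (1)
 20  101111111→1 (0)
 21  011111110→0 (1)
 22  111111101→1 (0)
 23  111111010→1 (0)
 24  111110100→1 (1)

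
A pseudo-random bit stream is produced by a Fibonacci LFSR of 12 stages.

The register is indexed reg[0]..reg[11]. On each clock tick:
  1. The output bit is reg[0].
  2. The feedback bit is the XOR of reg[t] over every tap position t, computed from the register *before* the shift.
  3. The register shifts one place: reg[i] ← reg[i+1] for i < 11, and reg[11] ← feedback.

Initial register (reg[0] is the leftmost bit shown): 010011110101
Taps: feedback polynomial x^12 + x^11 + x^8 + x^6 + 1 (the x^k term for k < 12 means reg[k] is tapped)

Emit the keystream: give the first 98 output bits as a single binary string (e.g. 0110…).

step | reg (before) | out | fb
   0 | 010011110101 | 0 | 0
   1 | 100111101010 | 1 | 1
   2 | 001111010101 | 0 | 1
   3 | 011110101011 | 0 | 1
   4 | 111101010111 | 1 | 0
   5 | 111010101110 | 1 | 1
   6 | 110101011101 | 1 | 1
   7 | 101010111011 | 1 | 0
   8 | 010101110110 | 0 | 1
   9 | 101011101101 | 1 | 0
  10 | 010111011010 | 0 | 1
  11 | 101110110101 | 1 | 1
  12 | 011101101011 | 0 | 1
  13 | 111011010111 | 1 | 0
  14 | 110110101110 | 1 | 1
  15 | 101101011101 | 1 | 1
  16 | 011010111011 | 0 | 1
  17 | 110101110111 | 1 | 1
  18 | 101011101111 | 1 | 0
  19 | 010111011110 | 0 | 1
  20 | 101110111101 | 1 | 0
  21 | 011101111010 | 0 | 0
  22 | 111011110100 | 1 | 0
  23 | 110111101000 | 1 | 1
  24 | 101111010001 | 1 | 0
  25 | 011110100010 | 0 | 1
  26 | 111101000101 | 1 | 0
  27 | 111010001010 | 1 | 0
  28 | 110100010100 | 1 | 1
  29 | 101000101001 | 1 | 0
  30 | 010001010010 | 0 | 0
  31 | 100010100100 | 1 | 0
  32 | 000101001000 | 0 | 1
  33 | 001010010001 | 0 | 1
  34 | 010100100011 | 0 | 0
  35 | 101001000110 | 1 | 1
  36 | 010010001101 | 0 | 0
  37 | 100100011010 | 1 | 0
  38 | 001000110100 | 0 | 1
  39 | 010001101001 | 0 | 1
  40 | 100011010011 | 1 | 0
  41 | 000110100110 | 0 | 1
  42 | 001101001101 | 0 | 0
  43 | 011010011010 | 0 | 1
  44 | 110100110101 | 1 | 1
  45 | 101001101011 | 1 | 0
  46 | 010011010110 | 0 | 0
  47 | 100110101100 | 1 | 1
  48 | 001101011001 | 0 | 0
  49 | 011010110010 | 0 | 1
  50 | 110101100101 | 1 | 1
  51 | 101011001011 | 1 | 1
  52 | 010110010111 | 0 | 1
  53 | 101100101111 | 1 | 0
  54 | 011001011110 | 0 | 1
  55 | 110010111101 | 1 | 0
  56 | 100101111010 | 1 | 1
  57 | 001011110101 | 0 | 0
  58 | 010111101010 | 0 | 0
  59 | 101111010100 | 1 | 1
  60 | 011110101001 | 0 | 1
  61 | 111101010011 | 1 | 0
  62 | 111010100110 | 1 | 0
  63 | 110101001100 | 1 | 0
  64 | 101010011000 | 1 | 0
  65 | 010100110000 | 0 | 1
  66 | 101001100001 | 1 | 1
  67 | 010011000011 | 0 | 1
  68 | 100110000111 | 1 | 0
  69 | 001100001110 | 0 | 1
  70 | 011000011101 | 0 | 0
  71 | 110000111010 | 1 | 1
  72 | 100001110101 | 1 | 1
  73 | 000011101011 | 0 | 1
  74 | 000111010111 | 0 | 1
  75 | 001110101111 | 0 | 1
  76 | 011101011111 | 0 | 0
  77 | 111010111110 | 1 | 1
  78 | 110101111101 | 1 | 0
  79 | 101011111010 | 1 | 1
  80 | 010111110101 | 0 | 0
  81 | 101111101010 | 1 | 1
  82 | 011111010101 | 0 | 1
  83 | 111110101011 | 1 | 0
  84 | 111101010110 | 1 | 1
  85 | 111010101101 | 1 | 0
  86 | 110101011010 | 1 | 0
  87 | 101010110100 | 1 | 0
  88 | 010101101000 | 0 | 0
  89 | 101011010000 | 1 | 1
  90 | 010110100001 | 0 | 0
  91 | 101101000010 | 1 | 1
  92 | 011010000101 | 0 | 1
  93 | 110100001011 | 1 | 1
  94 | 101000010111 | 1 | 0
  95 | 010000101110 | 0 | 0
  96 | 100001011100 | 1 | 0
  97 | 000010111000 | 0 | 0

01001111010101110110101110111101000101001000110100110101100101111010100110000111010111110101011010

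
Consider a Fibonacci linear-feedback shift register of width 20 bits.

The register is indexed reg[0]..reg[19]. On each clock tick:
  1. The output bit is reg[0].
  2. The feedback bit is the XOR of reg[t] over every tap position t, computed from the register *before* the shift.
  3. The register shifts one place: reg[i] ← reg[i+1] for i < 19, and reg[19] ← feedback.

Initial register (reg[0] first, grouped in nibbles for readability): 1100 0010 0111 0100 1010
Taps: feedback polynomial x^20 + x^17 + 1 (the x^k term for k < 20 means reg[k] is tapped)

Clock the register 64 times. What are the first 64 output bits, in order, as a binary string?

step | reg (before) | out | fb
   0 | 11000010011101001010 | 1 | 1
   1 | 10000100111010010101 | 1 | 0
   2 | 00001001110100101010 | 0 | 0
   3 | 00010011101001010100 | 0 | 1
   4 | 00100111010010101001 | 0 | 0
   5 | 01001110100101010010 | 0 | 0
   6 | 10011101001010100100 | 1 | 0
   7 | 00111010010101001000 | 0 | 0
   8 | 01110100101010010000 | 0 | 0
   9 | 11101001010100100000 | 1 | 1
  10 | 11010010101001000001 | 1 | 1
  11 | 10100101010010000011 | 1 | 1
  12 | 01001010100100000111 | 0 | 1
  13 | 10010101001000001111 | 1 | 0
  14 | 00101010010000011110 | 0 | 1
  15 | 01010100100000111101 | 0 | 1
  16 | 10101001000001111011 | 1 | 1
  17 | 01010010000011110111 | 0 | 1
  18 | 10100100000111101111 | 1 | 0
  19 | 01001000001111011110 | 0 | 1
  20 | 10010000011110111101 | 1 | 0
  21 | 00100000111101111010 | 0 | 0
  22 | 01000001111011110100 | 0 | 1
  23 | 10000011110111101001 | 1 | 1
  24 | 00000111101111010011 | 0 | 0
  25 | 00001111011110100110 | 0 | 1
  26 | 00011110111101001101 | 0 | 1
  27 | 00111101111010011011 | 0 | 0
  28 | 01111011110100110110 | 0 | 1
  29 | 11110111101001101101 | 1 | 0
  30 | 11101111010011011010 | 1 | 1
  31 | 11011110100110110101 | 1 | 0
  32 | 10111101001101101010 | 1 | 1
  33 | 01111010011011010101 | 0 | 1
  34 | 11110100110110101011 | 1 | 1
  35 | 11101001101101010111 | 1 | 0
  36 | 11010011011010101110 | 1 | 0
  37 | 10100110110101011100 | 1 | 0
  38 | 01001101101010111000 | 0 | 0
  39 | 10011011010101110000 | 1 | 1
  40 | 00110110101011100001 | 0 | 0
  41 | 01101101010111000010 | 0 | 0
  42 | 11011010101110000100 | 1 | 0
  43 | 10110101011100001000 | 1 | 1
  44 | 01101010111000010001 | 0 | 0
  45 | 11010101110000100010 | 1 | 1
  46 | 10101011100001000101 | 1 | 0
  47 | 01010111000010001010 | 0 | 0
  48 | 10101110000100010100 | 1 | 0
  49 | 01011100001000101000 | 0 | 0
  50 | 10111000010001010000 | 1 | 1
  51 | 01110000100010100001 | 0 | 0
  52 | 11100001000101000010 | 1 | 1
  53 | 11000010001010000101 | 1 | 0
  54 | 10000100010100001010 | 1 | 1
  55 | 00001000101000010101 | 0 | 1
  56 | 00010001010000101011 | 0 | 0
  57 | 00100010100001010110 | 0 | 1
  58 | 01000101000010101101 | 0 | 1
  59 | 10001010000101011011 | 1 | 1
  60 | 00010100001010110111 | 0 | 1
  61 | 00101000010101101111 | 0 | 1
  62 | 01010000101011011111 | 0 | 1
  63 | 10100001010110111111 | 1 | 0

1100001001110100101010010000011110111101001101101010111000010001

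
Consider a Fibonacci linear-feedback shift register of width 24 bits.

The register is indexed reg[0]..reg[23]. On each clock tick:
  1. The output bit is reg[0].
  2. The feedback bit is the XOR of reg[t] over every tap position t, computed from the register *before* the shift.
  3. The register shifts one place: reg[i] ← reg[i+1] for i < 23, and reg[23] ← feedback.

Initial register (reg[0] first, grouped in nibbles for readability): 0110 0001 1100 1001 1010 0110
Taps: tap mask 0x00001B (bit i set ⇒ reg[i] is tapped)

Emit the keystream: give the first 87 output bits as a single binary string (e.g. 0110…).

step | reg (before) | out | fb
   0 | 011000011100100110100110 | 0 | 1
   1 | 110000111001001101001101 | 1 | 0
   2 | 100001110010011010011010 | 1 | 1
   3 | 000011100100110100110101 | 0 | 1
   4 | 000111001001101001101011 | 0 | 0
   5 | 001110010011010011010110 | 0 | 0
   6 | 011100100110100110101100 | 0 | 0
   7 | 111001001101001101011000 | 1 | 0
   8 | 110010011010011010110000 | 1 | 1
   9 | 100100110100110101100001 | 1 | 0
  10 | 001001101001101011000010 | 0 | 0
  11 | 010011010011010110000100 | 0 | 0
  12 | 100110100110101100001000 | 1 | 1
  13 | 001101001101011000010001 | 0 | 1
  14 | 011010011010110000100011 | 0 | 0
  15 | 110100110101100001000110 | 1 | 1
  16 | 101001101011000010001101 | 1 | 1
  17 | 010011010110000100011011 | 0 | 0
  18 | 100110101100001000110110 | 1 | 1
  19 | 001101011000010001101101 | 0 | 1
  20 | 011010110000100011011011 | 0 | 0
  21 | 110101100001000110110110 | 1 | 1
  22 | 101011000010001101101101 | 1 | 0
  23 | 010110000100011011011010 | 0 | 1
  24 | 101100001000110110110101 | 1 | 0
  25 | 011000010001101101101010 | 0 | 1
  26 | 110000100011011011010101 | 1 | 0
  27 | 100001000110110110101010 | 1 | 1
  28 | 000010001101101101010101 | 0 | 1
  29 | 000100011011011010101011 | 0 | 1
  30 | 001000110110110101010111 | 0 | 0
  31 | 010001101101101010101110 | 0 | 1
  32 | 100011011011010101011101 | 1 | 0
  33 | 000110110110101010111010 | 0 | 0
  34 | 001101101101010101110100 | 0 | 1
  35 | 011011011010101011101001 | 0 | 0
  36 | 110110110101010111010010 | 1 | 0
  37 | 101101101010101110100100 | 1 | 0
  38 | 011011010101011101001000 | 0 | 0
  39 | 110110101010111010010000 | 1 | 0
  40 | 101101010101110100100000 | 1 | 0
  41 | 011010101011101001000000 | 0 | 0
  42 | 110101010111010010000000 | 1 | 1
  43 | 101010101110100100000001 | 1 | 0
  44 | 010101011101001000000010 | 0 | 0
  45 | 101010111010010000000100 | 1 | 0
  46 | 010101110100100000001000 | 0 | 0
  47 | 101011101001000000010000 | 1 | 0
  48 | 010111010010000000100000 | 0 | 1
  49 | 101110100100000001000001 | 1 | 1
  50 | 011101001000000010000011 | 0 | 0
  51 | 111010010000000100000110 | 1 | 1
  52 | 110100100000001000001101 | 1 | 1
  53 | 101001000000010000011011 | 1 | 1
  54 | 010010000000100000110111 | 0 | 0
  55 | 100100000001000001101110 | 1 | 0
  56 | 001000000010000011011100 | 0 | 0
  57 | 010000000100000110111000 | 0 | 1
  58 | 100000001000001101110001 | 1 | 1
  59 | 000000010000011011100011 | 0 | 0
  60 | 000000100000110111000110 | 0 | 0
  61 | 000001000001101110001100 | 0 | 0
  62 | 000010000011011100011000 | 0 | 1
  63 | 000100000110111000110001 | 0 | 1
  64 | 001000001101110001100011 | 0 | 0
  65 | 010000011011100011000110 | 0 | 1
  66 | 100000110111000110001101 | 1 | 1
  67 | 000001101110001100011011 | 0 | 0
  68 | 000011011100011000110110 | 0 | 1
  69 | 000110111000110001101101 | 0 | 0
  70 | 001101110001100011011010 | 0 | 1
  71 | 011011100011000110110101 | 0 | 0
  72 | 110111000110001101101010 | 1 | 0
  73 | 101110001100011011010100 | 1 | 1
  74 | 011100011000110110101001 | 0 | 0
  75 | 111000110001101101010010 | 1 | 0
  76 | 110001100011011010100100 | 1 | 0
  77 | 100011000110110101001000 | 1 | 0
  78 | 000110001101101010010000 | 0 | 0
  79 | 001100011011010100100000 | 0 | 1
  80 | 011000110110101001000001 | 0 | 1
  81 | 110001101101010010000011 | 1 | 0
  82 | 100011011010100100000110 | 1 | 0
  83 | 000110110101001000001100 | 0 | 0
  84 | 001101101010010000011000 | 0 | 1
  85 | 011011010100100000110001 | 0 | 0
  86 | 110110101001000001100010 | 1 | 0

011000011100100110100110101100001000110110110101010111010010000000100000110111000110001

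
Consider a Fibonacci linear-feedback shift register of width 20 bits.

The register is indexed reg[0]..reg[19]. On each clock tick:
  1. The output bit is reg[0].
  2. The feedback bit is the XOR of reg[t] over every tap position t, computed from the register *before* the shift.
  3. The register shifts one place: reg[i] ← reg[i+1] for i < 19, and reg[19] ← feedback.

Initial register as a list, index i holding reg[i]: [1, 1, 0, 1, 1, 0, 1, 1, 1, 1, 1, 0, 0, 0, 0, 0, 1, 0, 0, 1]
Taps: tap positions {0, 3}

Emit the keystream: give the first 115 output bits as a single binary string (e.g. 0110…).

tick  register→output (feedback)
  0  11011011111000001001→1 (0)
  1  10110111110000010010→1 (0)
  2  01101111100000100100→0 (0)
  3  11011111000001001000→1 (0)
  4  10111110000010010000→1 (0)
  5  01111100000100100000→0 (1)
  6  11111000001001000001→1 (0)
  7  11110000010010000010→1 (0)
  8  11100000100100000100→1 (1)
  9  11000001001000001001→1 (1)
 10  10000010010000010011→1 (1)
 11  00000100100000100111→0 (0)
 12  00001001000001001110→0 (0)
 13  00010010000010011100→0 (1)
 14  00100100000100111001→0 (0)
 15  01001000001001110010→0 (0)
 16  10010000010011100100→1 (0)
 17  00100000100111001000→0 (0)
 18  01000001001110010000→0 (0)
 19  10000010011100100000→1 (1)
 20  00000100111001000001→0 (0)
 21  00001001110010000010→0 (0)
 22  00010011100100000100→0 (1)
 23  00100111001000001001→0 (0)
 24  01001110010000010010→0 (0)
 25  10011100100000100100→1 (0)
 26  00111001000001001000→0 (1)
 27  01110010000010010001→0 (1)
 28  11100100000100100011→1 (1)
 29  11001000001001000111→1 (1)
 30  10010000010010001111→1 (0)
 31  00100000100100011110→0 (0)
 32  01000001001000111100→0 (0)
 33  10000010010001111000→1 (1)
 34  00000100100011110001→0 (0)
 35  00001001000111100010→0 (0)
 36  00010010001111000100→0 (1)
 37  00100100011110001001→0 (0)
 38  01001000111100010010→0 (0)
 39  10010001111000100100→1 (0)
 40  00100011110001001000→0 (0)
 41  01000111100010010000→0 (0)
 42  10001111000100100000→1 (1)
 43  00011110001001000001→0 (1)
 44  00111100010010000011→0 (1)
 45  01111000100100000111→0 (1)
 46  11110001001000001111→1 (0)
 47  11100010010000011110→1 (1)
 48  11000100100000111101→1 (1)
 49  10001001000001111011→1 (1)
 50  00010010000011110111→0 (1)
 51  00100100000111101111→0 (0)
 52  01001000001111011110→0 (0)
 53  10010000011110111100→1 (0)
 54  00100000111101111000→0 (0)
 55  01000001111011110000→0 (0)
 56  10000011110111100000→1 (1)
 57  00000111101111000001→0 (0)
 58  00001111011110000010→0 (0)
 59  00011110111100000100→0 (1)
 60  00111101111000001001→0 (1)
 61  01111011110000010011→0 (1)
 62  11110111100000100111→1 (0)
 63  11101111000001001110→1 (1)
 64  11011110000010011101→1 (0)
 65  10111100000100111010→1 (0)
 66  01111000001001110100→0 (1)
 67  11110000010011101001→1 (0)
 68  11100000100111010010→1 (1)
 69  11000001001110100101→1 (1)
 70  10000010011101001011→1 (1)
 71  00000100111010010111→0 (0)
 72  00001001110100101110→0 (0)
 73  00010011101001011100→0 (1)
 74  00100111010010111001→0 (0)
 75  01001110100101110010→0 (0)
 76  10011101001011100100→1 (0)
 77  00111010010111001000→0 (1)
 78  01110100101110010001→0 (1)
 79  11101001011100100011→1 (1)
 80  11010010111001000111→1 (0)
 81  10100101110010001110→1 (1)
 82  01001011100100011101→0 (0)
 83  10010111001000111010→1 (0)
 84  00101110010001110100→0 (0)
 85  01011100100011101000→0 (1)
 86  10111001000111010001→1 (0)
 87  01110010001110100010→0 (1)
 88  11100100011101000101→1 (1)
 89  11001000111010001011→1 (1)
 90  10010001110100010111→1 (0)
 91  00100011101000101110→0 (0)
 92  01000111010001011100→0 (0)
 93  10001110100010111000→1 (1)
 94  00011101000101110001→0 (1)
 95  00111010001011100011→0 (1)
 96  01110100010111000111→0 (1)
 97  11101000101110001111→1 (1)
 98  11010001011100011111→1 (0)
 99  10100010111000111110→1 (1)
100  01000101110001111101→0 (0)
101  10001011100011111010→1 (1)
102  00010111000111110101→0 (1)
103  00101110001111101011→0 (0)
104  01011100011111010110→0 (1)
105  10111000111110101101→1 (0)
106  01110001111101011010→0 (1)
107  11100011111010110101→1 (1)
108  11000111110101101011→1 (1)
109  10001111101011010111→1 (1)
110  00011111010110101111→0 (1)
111  00111110101101011111→0 (1)
112  01111101011010111111→0 (1)
113  11111010110101111111→1 (0)
114  11110101101011111110→1 (0)

1101101111100000100100000100111001000001001000111100010010000011110111100000100111010010111001000111010001011100011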